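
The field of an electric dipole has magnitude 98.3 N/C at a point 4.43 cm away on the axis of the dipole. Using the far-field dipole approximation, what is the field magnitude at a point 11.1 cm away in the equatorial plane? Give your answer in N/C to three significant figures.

Dipole fields scale as 1/r³ in the far field.
The axial field is twice the equatorial field at the same r, so the geometry factor is 1/2.
E₂ = E₁ · (1/2) · (r₁/r₂)³ = 98.3 · 0.5 · (4.43/11.1)³.
(r₁/r₂)³ = (0.3991)³ = 0.06357.
E₂ ≈ 3.124 N/C.

E ≈ 3.12 N/C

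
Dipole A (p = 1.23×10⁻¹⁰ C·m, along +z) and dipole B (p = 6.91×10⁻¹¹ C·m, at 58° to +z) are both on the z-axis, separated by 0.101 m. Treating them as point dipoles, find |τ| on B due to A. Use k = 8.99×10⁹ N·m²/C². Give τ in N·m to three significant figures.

The second dipole sits on the axis of the first, so the field there is axial: E₁ = 2kp₁/r³ along +z.
E₁ = 2(8.99×10⁹)(1.23×10⁻¹⁰)/(0.101)³ = 2146 N/C.
Torque on the second dipole: τ = p₂ E₁ sinθ.
τ = (6.91×10⁻¹¹)(2146)·sin58° = 1.258×10⁻⁷ N·m.

τ ≈ 1.26×10⁻⁷ N·m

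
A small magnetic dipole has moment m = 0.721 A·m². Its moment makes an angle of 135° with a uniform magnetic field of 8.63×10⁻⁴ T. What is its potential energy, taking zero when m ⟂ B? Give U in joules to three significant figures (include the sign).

U ≈ 4.40×10⁻⁴ J

U = −m·B = −mB cosθ.
U = −(0.721)(8.63×10⁻⁴)·cos135° = 4.400×10⁻⁴ J.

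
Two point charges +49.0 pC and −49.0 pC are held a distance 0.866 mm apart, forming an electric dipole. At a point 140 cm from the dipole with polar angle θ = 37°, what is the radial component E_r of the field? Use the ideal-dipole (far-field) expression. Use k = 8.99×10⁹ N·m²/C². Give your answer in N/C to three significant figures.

Dipole moment p = qd = (4.90×10⁻¹¹ C)(8.66×10⁻⁴ m) = 4.243×10⁻¹⁴ C·m.
For a dipole, E_r = (2kp cosθ)/r³.
kp/r³ = (8.99×10⁹)(4.243×10⁻¹⁴)/(1.40)³ = 1.390×10⁻⁴ N/C.
E_r = 2·1.390×10⁻⁴·cos37° = 2.220×10⁻⁴ N/C.

E_r ≈ 2.22×10⁻⁴ N/C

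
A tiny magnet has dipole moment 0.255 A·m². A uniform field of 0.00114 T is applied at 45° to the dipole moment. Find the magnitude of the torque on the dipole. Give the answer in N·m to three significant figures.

Torque on a magnetic dipole: τ = mB sinθ.
τ = (0.255)(0.00114)·sin45° = 2.056×10⁻⁴ N·m.

τ ≈ 2.06×10⁻⁴ N·m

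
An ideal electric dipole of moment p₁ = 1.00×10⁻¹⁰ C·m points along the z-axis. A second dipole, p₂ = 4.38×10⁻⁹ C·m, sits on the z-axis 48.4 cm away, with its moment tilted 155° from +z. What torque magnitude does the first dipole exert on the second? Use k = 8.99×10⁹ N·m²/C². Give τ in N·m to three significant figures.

The second dipole sits on the axis of the first, so the field there is axial: E₁ = 2kp₁/r³ along +z.
E₁ = 2(8.99×10⁹)(1.00×10⁻¹⁰)/(0.484)³ = 15.86 N/C.
Torque on the second dipole: τ = p₂ E₁ sinθ.
τ = (4.38×10⁻⁹)(15.86)·sin155° = 2.935×10⁻⁸ N·m.

τ ≈ 2.94×10⁻⁸ N·m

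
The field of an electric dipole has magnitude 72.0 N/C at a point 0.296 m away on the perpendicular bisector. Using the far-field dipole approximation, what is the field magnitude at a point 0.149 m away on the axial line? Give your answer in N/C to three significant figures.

Dipole fields scale as 1/r³ in the far field.
The axial field is twice the equatorial field at the same r, so the geometry factor is 2/1.
E₂ = E₁ · (2/1) · (r₁/r₂)³ = 72.0 · 2 · (0.296/0.149)³.
(r₁/r₂)³ = (1.987)³ = 7.84.
E₂ ≈ 1129 N/C.

E ≈ 1130 N/C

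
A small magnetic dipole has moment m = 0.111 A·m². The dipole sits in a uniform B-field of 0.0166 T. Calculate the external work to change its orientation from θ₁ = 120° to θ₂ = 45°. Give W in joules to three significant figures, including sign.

W_ext = ΔU = −mB cosθ₂ + mB cosθ₁ = mB(cosθ₁ − cosθ₂).
W = (0.111)(0.0166)·(cos120° − cos45°) = (0.001843)·(-1.2071) = -0.002224 J.

W ≈ -0.00222 J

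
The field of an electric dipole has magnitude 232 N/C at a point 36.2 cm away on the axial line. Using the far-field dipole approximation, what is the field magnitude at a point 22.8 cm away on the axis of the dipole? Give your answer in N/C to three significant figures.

E ≈ 929 N/C

Dipole fields scale as 1/r³ in the far field; the geometry is the same at both points.
E₂ = E₁ · (r₁/r₂)³ = 232 · (36.2/22.8)³.
(r₁/r₂)³ = (1.588)³ = 4.002.
E₂ ≈ 928.6 N/C.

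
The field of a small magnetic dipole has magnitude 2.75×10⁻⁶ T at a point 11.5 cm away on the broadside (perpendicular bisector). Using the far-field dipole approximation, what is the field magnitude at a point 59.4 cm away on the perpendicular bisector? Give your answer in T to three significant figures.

B ≈ 2.00×10⁻⁸ T

Dipole fields scale as 1/r³ in the far field; the geometry is the same at both points.
B₂ = B₁ · (r₁/r₂)³ = 2.75×10⁻⁶ · (11.5/59.4)³.
(r₁/r₂)³ = (0.1936)³ = 0.007257.
B₂ ≈ 1.996×10⁻⁸ T.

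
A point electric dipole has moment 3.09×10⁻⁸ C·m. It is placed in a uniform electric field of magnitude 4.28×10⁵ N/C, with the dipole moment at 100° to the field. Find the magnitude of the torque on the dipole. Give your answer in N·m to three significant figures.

τ ≈ 0.0130 N·m

Torque on an electric dipole: τ = pE sinθ.
τ = (3.09×10⁻⁸)(4.28×10⁵)·sin100° = 0.01302 N·m.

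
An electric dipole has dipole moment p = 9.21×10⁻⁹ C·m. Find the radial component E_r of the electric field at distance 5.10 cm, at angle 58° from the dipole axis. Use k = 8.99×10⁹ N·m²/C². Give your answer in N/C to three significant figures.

For a dipole, E_r = (2kp cosθ)/r³.
kp/r³ = (8.99×10⁹)(9.21×10⁻⁹)/(0.0510)³ = 6.242×10⁵ N/C.
E_r = 2·6.242×10⁵·cos58° = 6.615×10⁵ N/C.

E_r ≈ 6.62×10⁵ N/C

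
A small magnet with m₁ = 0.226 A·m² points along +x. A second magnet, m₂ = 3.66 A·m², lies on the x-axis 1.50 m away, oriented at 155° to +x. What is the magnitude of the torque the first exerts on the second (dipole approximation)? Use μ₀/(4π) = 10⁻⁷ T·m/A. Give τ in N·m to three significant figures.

τ ≈ 2.07×10⁻⁸ N·m

Dipole B is on the axis of dipole A, so B₁ there is axial: B₁ = (μ₀/4π)·2m₁/r³ along +x.
B₁ = 2(10⁻⁷)(0.226)/(1.50)³ = 1.339×10⁻⁸ T.
τ = m₂ B₁ sinθ.
τ = (3.66)(1.339×10⁻⁸)·sin155° = 2.072×10⁻⁸ N·m.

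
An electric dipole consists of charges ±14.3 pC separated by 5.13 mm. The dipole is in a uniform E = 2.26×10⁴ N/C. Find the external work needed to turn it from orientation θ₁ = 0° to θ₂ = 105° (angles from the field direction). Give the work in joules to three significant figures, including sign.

W ≈ 2.09×10⁻⁹ J

Dipole moment p = qd = (1.43×10⁻¹¹ C)(0.00513 m) = 7.336×10⁻¹⁴ C·m.
W_ext = ΔU = U(θ₂) − U(θ₁) = −pE cosθ₂ − (−pE cosθ₁) = pE(cosθ₁ − cosθ₂).
W = (7.336×10⁻¹⁴)(2.26×10⁴)·(cos0° − cos105°) = (1.658×10⁻⁹)·(+1.2588) = 2.087×10⁻⁹ J.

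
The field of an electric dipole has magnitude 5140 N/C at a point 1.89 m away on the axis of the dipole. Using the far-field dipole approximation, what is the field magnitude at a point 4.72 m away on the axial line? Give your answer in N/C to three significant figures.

Dipole fields scale as 1/r³ in the far field; the geometry is the same at both points.
E₂ = E₁ · (r₁/r₂)³ = 5140 · (1.89/4.72)³.
(r₁/r₂)³ = (0.4004)³ = 0.0642.
E₂ ≈ 330.0 N/C.

E ≈ 330 N/C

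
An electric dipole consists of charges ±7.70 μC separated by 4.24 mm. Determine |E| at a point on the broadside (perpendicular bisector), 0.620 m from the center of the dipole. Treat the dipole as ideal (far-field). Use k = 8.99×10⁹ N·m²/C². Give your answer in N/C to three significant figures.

E ≈ 1230 N/C

Dipole moment p = qd = (7.70×10⁻⁶ C)(0.00424 m) = 3.265×10⁻⁸ C·m.
On the perpendicular bisector E = kp/r³ (half the axial value at the same distance).
E = (8.99×10⁹)(3.265×10⁻⁸) / (0.620)³ = 1232 N/C.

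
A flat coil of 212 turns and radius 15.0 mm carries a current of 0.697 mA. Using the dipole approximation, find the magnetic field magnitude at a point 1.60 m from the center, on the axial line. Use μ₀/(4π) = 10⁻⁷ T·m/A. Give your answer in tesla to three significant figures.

B ≈ 5.10×10⁻¹² T

m = NIA = NIπa² = 212·(6.97×10⁻⁴)·π·(0.0150)² = 1.044×10⁻⁴ A·m².
On axis B = (μ₀/4π)·2m/r³.
B = 2·(10⁻⁷)·(1.044×10⁻⁴) / (1.60)³ = 5.098×10⁻¹² T.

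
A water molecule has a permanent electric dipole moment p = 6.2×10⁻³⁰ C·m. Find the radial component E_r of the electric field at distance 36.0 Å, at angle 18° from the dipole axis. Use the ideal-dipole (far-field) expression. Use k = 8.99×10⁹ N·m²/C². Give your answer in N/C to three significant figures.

E_r ≈ 2.27×10⁶ N/C

For a dipole, E_r = (2kp cosθ)/r³.
kp/r³ = (8.99×10⁹)(6.20×10⁻³⁰)/(3.60×10⁻⁹)³ = 1.195×10⁶ N/C.
E_r = 2·1.195×10⁶·cos18° = 2.272×10⁶ N/C.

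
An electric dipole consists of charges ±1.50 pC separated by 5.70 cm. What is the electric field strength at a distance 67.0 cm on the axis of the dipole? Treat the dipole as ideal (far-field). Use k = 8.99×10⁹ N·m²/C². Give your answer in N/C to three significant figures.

E ≈ 0.00511 N/C

Dipole moment p = qd = (1.50×10⁻¹² C)(0.0570 m) = 8.55×10⁻¹⁴ C·m.
On the dipole axis E = 2kp/r³.
E = 2·(8.99×10⁹)(8.55×10⁻¹⁴) / (0.670)³ = 0.005111 N/C.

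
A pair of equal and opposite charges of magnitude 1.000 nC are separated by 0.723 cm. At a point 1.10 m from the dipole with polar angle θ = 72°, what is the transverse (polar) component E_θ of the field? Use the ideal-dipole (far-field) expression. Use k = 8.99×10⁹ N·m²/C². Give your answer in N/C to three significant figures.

Dipole moment p = qd = (1.00×10⁻⁹ C)(0.00723 m) = 7.23×10⁻¹² C·m.
For a dipole, E_θ = (kp sinθ)/r³.
kp/r³ = (8.99×10⁹)(7.23×10⁻¹²)/(1.10)³ = 0.04883 N/C.
E_θ = 0.04883·sin72° = 0.04644 N/C.

E_θ ≈ 0.0464 N/C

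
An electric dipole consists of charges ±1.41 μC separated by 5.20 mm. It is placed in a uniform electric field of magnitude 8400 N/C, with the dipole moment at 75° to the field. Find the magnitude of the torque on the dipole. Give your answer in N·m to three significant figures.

Dipole moment p = qd = (1.41×10⁻⁶ C)(0.00520 m) = 7.332×10⁻⁹ C·m.
Torque on an electric dipole: τ = pE sinθ.
τ = (7.332×10⁻⁹)(8400)·sin75° = 5.949×10⁻⁵ N·m.

τ ≈ 5.95×10⁻⁵ N·m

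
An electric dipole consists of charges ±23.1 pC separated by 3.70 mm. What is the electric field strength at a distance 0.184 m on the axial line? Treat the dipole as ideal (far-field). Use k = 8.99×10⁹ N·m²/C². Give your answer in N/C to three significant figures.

Dipole moment p = qd = (2.31×10⁻¹¹ C)(0.00370 m) = 8.547×10⁻¹⁴ C·m.
On the dipole axis E = 2kp/r³.
E = 2·(8.99×10⁹)(8.547×10⁻¹⁴) / (0.184)³ = 0.2467 N/C.

E ≈ 0.247 N/C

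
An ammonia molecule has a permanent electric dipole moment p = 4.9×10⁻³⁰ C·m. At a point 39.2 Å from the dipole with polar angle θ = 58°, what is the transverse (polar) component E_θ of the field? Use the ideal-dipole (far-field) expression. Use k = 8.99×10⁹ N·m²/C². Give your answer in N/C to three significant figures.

For a dipole, E_θ = (kp sinθ)/r³.
kp/r³ = (8.99×10⁹)(4.90×10⁻³⁰)/(3.92×10⁻⁹)³ = 7.313×10⁵ N/C.
E_θ = 7.313×10⁵·sin58° = 6.202×10⁵ N/C.

E_θ ≈ 6.20×10⁵ N/C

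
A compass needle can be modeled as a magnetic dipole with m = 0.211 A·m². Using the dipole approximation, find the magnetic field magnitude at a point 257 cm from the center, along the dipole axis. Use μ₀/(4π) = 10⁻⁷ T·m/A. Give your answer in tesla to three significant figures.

B ≈ 2.49×10⁻⁹ T

On axis B = (μ₀/4π)·2m/r³.
B = 2·(10⁻⁷)·(0.211) / (2.57)³ = 2.486×10⁻⁹ T.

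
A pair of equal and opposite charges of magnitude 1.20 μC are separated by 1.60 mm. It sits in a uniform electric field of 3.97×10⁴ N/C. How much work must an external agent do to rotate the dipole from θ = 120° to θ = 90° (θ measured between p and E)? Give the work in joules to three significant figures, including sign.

Dipole moment p = qd = (1.20×10⁻⁶ C)(0.00160 m) = 1.92×10⁻⁹ C·m.
W_ext = ΔU = U(θ₂) − U(θ₁) = −pE cosθ₂ − (−pE cosθ₁) = pE(cosθ₁ − cosθ₂).
W = (1.92×10⁻⁹)(3.97×10⁴)·(cos120° − cos90°) = (7.622×10⁻⁵)·(-0.5000) = -3.811×10⁻⁵ J.

W ≈ -3.81×10⁻⁵ J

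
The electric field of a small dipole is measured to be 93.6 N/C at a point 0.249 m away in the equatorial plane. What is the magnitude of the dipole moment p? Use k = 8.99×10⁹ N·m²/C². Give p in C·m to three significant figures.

p ≈ 1.61×10⁻¹⁰ C·m

In the equatorial plane E = kp/r³, so p = Er³/(k).
p = (93.6)·(0.249)³ / (8.99×10⁹) = 1.607×10⁻¹⁰ C·m.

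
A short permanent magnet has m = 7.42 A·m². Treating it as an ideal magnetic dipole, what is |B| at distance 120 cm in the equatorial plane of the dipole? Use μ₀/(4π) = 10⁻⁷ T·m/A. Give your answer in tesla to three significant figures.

In the equatorial plane B = (μ₀/4π)·m/r³ (half the axial value).
B = (10⁻⁷)·(7.42) / (1.20)³ = 4.294×10⁻⁷ T.

B ≈ 4.29×10⁻⁷ T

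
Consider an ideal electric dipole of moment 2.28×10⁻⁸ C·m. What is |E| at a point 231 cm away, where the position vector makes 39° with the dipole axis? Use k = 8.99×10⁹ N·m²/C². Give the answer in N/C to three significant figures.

E ≈ 27.9 N/C

At angle θ the dipole field magnitude is E = (kp/r³)·√(1 + 3cos²θ).
kp/r³ = (8.99×10⁹)(2.28×10⁻⁸) / (2.31)³ = 16.63 N/C.
√(1 + 3cos²39°) = √(1 + 3·0.6040) = √2.8119 ≈ 1.6769.
E ≈ 16.63 × 1.677 = 27.88 N/C.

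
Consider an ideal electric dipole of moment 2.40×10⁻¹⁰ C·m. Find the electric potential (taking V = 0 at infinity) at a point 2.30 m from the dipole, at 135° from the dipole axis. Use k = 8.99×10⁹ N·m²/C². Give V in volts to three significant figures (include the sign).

The dipole potential is V = kp cosθ / r².
V = (8.99×10⁹)(2.40×10⁻¹⁰)·cos135° / (2.30)² = -0.2884 V.

V ≈ -0.288 V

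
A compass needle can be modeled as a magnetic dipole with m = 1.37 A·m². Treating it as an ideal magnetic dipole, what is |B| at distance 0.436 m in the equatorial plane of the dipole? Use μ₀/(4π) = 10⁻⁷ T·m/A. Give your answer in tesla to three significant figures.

In the equatorial plane B = (μ₀/4π)·m/r³ (half the axial value).
B = (10⁻⁷)·(1.37) / (0.436)³ = 1.653×10⁻⁶ T.

B ≈ 1.65×10⁻⁶ T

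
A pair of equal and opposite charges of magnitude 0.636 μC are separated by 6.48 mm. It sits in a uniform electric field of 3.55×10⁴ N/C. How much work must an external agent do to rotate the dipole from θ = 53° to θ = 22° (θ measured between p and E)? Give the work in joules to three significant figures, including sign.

W ≈ -4.76×10⁻⁵ J

Dipole moment p = qd = (6.36×10⁻⁷ C)(0.00648 m) = 4.121×10⁻⁹ C·m.
W_ext = ΔU = U(θ₂) − U(θ₁) = −pE cosθ₂ − (−pE cosθ₁) = pE(cosθ₁ − cosθ₂).
W = (4.121×10⁻⁹)(3.55×10⁴)·(cos53° − cos22°) = (1.463×10⁻⁴)·(-0.3254) = -4.760×10⁻⁵ J.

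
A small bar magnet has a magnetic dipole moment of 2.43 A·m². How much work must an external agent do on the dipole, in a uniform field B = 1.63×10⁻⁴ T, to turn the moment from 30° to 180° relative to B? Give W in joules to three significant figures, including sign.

W ≈ 7.39×10⁻⁴ J

W_ext = ΔU = −mB cosθ₂ + mB cosθ₁ = mB(cosθ₁ − cosθ₂).
W = (2.43)(1.63×10⁻⁴)·(cos30° − cos180°) = (3.961×10⁻⁴)·(+1.8660) = 7.391×10⁻⁴ J.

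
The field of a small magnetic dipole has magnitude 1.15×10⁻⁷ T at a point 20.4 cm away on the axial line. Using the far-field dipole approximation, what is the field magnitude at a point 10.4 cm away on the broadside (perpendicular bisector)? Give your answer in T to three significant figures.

Dipole fields scale as 1/r³ in the far field.
The axial field is twice the equatorial field at the same r, so the geometry factor is 1/2.
B₂ = B₁ · (1/2) · (r₁/r₂)³ = 1.15×10⁻⁷ · 0.5 · (20.4/10.4)³.
(r₁/r₂)³ = (1.962)³ = 7.547.
B₂ ≈ 4.340×10⁻⁷ T.

B ≈ 4.34×10⁻⁷ T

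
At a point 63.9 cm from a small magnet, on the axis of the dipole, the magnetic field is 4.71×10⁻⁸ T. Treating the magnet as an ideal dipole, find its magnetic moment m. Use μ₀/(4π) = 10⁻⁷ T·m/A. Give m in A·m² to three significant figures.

On axis B = (μ₀/4π)·2m/r³, so m = Br³·4π/(μ₀·2).
m = (4.71×10⁻⁸)·(0.639)³ / (2·10⁻⁷) = 0.06145 A·m².

m ≈ 0.0614 A·m²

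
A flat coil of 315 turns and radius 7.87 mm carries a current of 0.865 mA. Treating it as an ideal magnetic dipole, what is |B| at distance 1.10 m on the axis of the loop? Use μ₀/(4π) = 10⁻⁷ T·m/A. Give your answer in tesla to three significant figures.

m = NIA = NIπa² = 315·(8.65×10⁻⁴)·π·(0.00787)² = 5.302×10⁻⁵ A·m².
On axis B = (μ₀/4π)·2m/r³.
B = 2·(10⁻⁷)·(5.302×10⁻⁵) / (1.10)³ = 7.967×10⁻¹² T.

B ≈ 7.97×10⁻¹² T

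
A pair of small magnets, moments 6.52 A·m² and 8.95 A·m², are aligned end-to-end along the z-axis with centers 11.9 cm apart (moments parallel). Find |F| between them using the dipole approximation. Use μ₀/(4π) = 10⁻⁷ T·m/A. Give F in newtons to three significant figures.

F ≈ 0.175 N

On-axis B of dipole 1: B = (μ₀/4π)·2m₁/r³. Force on dipole 2: F = m₂·dB/dr.
dB/dr = −(μ₀/4π)·6m₁/r⁴, so |F| = (μ₀/4π)·6m₁m₂/r⁴.
F = 6(10⁻⁷)(6.52)(8.95)/(0.119)⁴ = 0.1746 N.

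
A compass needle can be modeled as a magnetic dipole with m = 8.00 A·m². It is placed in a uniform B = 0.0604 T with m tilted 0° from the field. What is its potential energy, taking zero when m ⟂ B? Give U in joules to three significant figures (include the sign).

U = −m·B = −mB cosθ.
U = −(8.00)(0.0604)·cos0° = -0.4832 J.

U ≈ -0.483 J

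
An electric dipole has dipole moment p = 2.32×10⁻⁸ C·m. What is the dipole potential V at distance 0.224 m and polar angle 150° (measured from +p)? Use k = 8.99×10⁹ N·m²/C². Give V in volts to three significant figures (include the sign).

The dipole potential is V = kp cosθ / r².
V = (8.99×10⁹)(2.32×10⁻⁸)·cos150° / (0.224)² = -3600 V.

V ≈ -3600 V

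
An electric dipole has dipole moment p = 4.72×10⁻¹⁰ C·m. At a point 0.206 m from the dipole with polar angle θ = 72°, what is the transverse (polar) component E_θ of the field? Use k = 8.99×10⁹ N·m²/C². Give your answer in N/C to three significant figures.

For a dipole, E_θ = (kp sinθ)/r³.
kp/r³ = (8.99×10⁹)(4.72×10⁻¹⁰)/(0.206)³ = 485.4 N/C.
E_θ = 485.4·sin72° = 461.6 N/C.

E_θ ≈ 462 N/C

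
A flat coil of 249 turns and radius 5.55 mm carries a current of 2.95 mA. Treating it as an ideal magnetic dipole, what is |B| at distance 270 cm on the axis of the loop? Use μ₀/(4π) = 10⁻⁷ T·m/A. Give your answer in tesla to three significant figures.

B ≈ 7.22×10⁻¹³ T

m = NIA = NIπa² = 249·(0.00295)·π·(0.00555)² = 7.108×10⁻⁵ A·m².
On axis B = (μ₀/4π)·2m/r³.
B = 2·(10⁻⁷)·(7.108×10⁻⁵) / (2.70)³ = 7.222×10⁻¹³ T.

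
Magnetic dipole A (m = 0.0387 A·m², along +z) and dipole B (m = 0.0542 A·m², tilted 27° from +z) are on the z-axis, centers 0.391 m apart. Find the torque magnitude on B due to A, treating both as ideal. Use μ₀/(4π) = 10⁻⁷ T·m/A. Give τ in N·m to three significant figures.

Dipole B is on the axis of dipole A, so B₁ there is axial: B₁ = (μ₀/4π)·2m₁/r³ along +z.
B₁ = 2(10⁻⁷)(0.0387)/(0.391)³ = 1.295×10⁻⁷ T.
τ = m₂ B₁ sinθ.
τ = (0.0542)(1.295×10⁻⁷)·sin27° = 3.186×10⁻⁹ N·m.

τ ≈ 3.19×10⁻⁹ N·m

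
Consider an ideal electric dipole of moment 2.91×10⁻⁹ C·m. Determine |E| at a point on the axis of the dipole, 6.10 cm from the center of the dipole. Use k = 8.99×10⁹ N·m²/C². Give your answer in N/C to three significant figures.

On the dipole axis E = 2kp/r³.
E = 2·(8.99×10⁹)(2.91×10⁻⁹) / (0.0610)³ = 2.305×10⁵ N/C.

E ≈ 2.31×10⁵ N/C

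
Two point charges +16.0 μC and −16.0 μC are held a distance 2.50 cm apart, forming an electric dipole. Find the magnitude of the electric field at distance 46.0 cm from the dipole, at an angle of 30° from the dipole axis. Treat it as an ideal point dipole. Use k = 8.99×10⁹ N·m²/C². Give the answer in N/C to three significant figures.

Dipole moment p = qd = (1.60×10⁻⁵ C)(0.0250 m) = 4.00×10⁻⁷ C·m.
At angle θ the dipole field magnitude is E = (kp/r³)·√(1 + 3cos²θ).
kp/r³ = (8.99×10⁹)(4.00×10⁻⁷) / (0.460)³ = 3.694×10⁴ N/C.
√(1 + 3cos²30°) = √(1 + 3·0.7500) = √3.2500 ≈ 1.8028.
E ≈ 3.694×10⁴ × 1.803 = 6.660×10⁴ N/C.

E ≈ 6.66×10⁴ N/C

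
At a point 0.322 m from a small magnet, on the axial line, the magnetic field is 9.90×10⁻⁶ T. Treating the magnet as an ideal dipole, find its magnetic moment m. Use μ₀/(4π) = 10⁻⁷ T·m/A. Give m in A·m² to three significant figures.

m ≈ 1.65 A·m²

On axis B = (μ₀/4π)·2m/r³, so m = Br³·4π/(μ₀·2).
m = (9.90×10⁻⁶)·(0.322)³ / (2·10⁻⁷) = 1.653 A·m².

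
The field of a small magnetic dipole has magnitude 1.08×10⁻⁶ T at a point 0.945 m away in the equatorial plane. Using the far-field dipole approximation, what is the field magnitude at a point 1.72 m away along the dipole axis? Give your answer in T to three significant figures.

B ≈ 3.58×10⁻⁷ T

Dipole fields scale as 1/r³ in the far field.
The axial field is twice the equatorial field at the same r, so the geometry factor is 2/1.
B₂ = B₁ · (2/1) · (r₁/r₂)³ = 1.08×10⁻⁶ · 2 · (0.945/1.72)³.
(r₁/r₂)³ = (0.5494)³ = 0.1658.
B₂ ≈ 3.582×10⁻⁷ T.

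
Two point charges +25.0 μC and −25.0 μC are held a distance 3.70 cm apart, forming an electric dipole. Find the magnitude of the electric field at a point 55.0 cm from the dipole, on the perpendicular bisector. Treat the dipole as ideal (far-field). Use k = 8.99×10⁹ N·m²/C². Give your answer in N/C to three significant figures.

Dipole moment p = qd = (2.50×10⁻⁵ C)(0.0370 m) = 9.25×10⁻⁷ C·m.
On the perpendicular bisector E = kp/r³ (half the axial value at the same distance).
E = (8.99×10⁹)(9.25×10⁻⁷) / (0.550)³ = 4.998×10⁴ N/C.

E ≈ 5.00×10⁴ N/C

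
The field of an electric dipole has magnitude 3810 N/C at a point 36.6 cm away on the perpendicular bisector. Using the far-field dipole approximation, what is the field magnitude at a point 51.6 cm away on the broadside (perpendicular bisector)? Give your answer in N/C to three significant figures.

Dipole fields scale as 1/r³ in the far field; the geometry is the same at both points.
E₂ = E₁ · (r₁/r₂)³ = 3810 · (36.6/51.6)³.
(r₁/r₂)³ = (0.7093)³ = 0.3569.
E₂ ≈ 1360 N/C.

E ≈ 1360 N/C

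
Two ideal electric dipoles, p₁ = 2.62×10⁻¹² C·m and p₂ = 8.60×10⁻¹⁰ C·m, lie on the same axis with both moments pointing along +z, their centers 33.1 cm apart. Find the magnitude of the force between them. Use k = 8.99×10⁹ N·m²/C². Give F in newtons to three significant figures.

On-axis field of dipole 1 at distance r: E = 2kp₁/r³. Force on dipole 2 is F = p₂·dE/dr (gradient along axis).
dE/dr = −6kp₁/r⁴, so |F| = 6kp₁p₂/r⁴ (attractive for aligned moments).
F = 6(8.99×10⁹)(2.62×10⁻¹²)(8.60×10⁻¹⁰)/(0.331)⁴ = 1.013×10⁻⁸ N.

F ≈ 1.01×10⁻⁸ N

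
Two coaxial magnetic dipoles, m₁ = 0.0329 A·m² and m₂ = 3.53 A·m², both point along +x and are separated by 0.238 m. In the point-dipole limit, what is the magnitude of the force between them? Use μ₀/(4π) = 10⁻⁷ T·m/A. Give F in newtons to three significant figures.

F ≈ 2.17×10⁻⁵ N

On-axis B of dipole 1: B = (μ₀/4π)·2m₁/r³. Force on dipole 2: F = m₂·dB/dr.
dB/dr = −(μ₀/4π)·6m₁/r⁴, so |F| = (μ₀/4π)·6m₁m₂/r⁴.
F = 6(10⁻⁷)(0.0329)(3.53)/(0.238)⁴ = 2.172×10⁻⁵ N.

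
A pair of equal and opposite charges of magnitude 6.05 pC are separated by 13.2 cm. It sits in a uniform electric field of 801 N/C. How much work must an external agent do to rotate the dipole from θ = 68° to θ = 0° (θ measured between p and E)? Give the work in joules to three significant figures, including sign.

Dipole moment p = qd = (6.05×10⁻¹² C)(0.132 m) = 7.986×10⁻¹³ C·m.
W_ext = ΔU = U(θ₂) − U(θ₁) = −pE cosθ₂ − (−pE cosθ₁) = pE(cosθ₁ − cosθ₂).
W = (7.986×10⁻¹³)(801)·(cos68° − cos0°) = (6.397×10⁻¹⁰)·(-0.6254) = -4.001×10⁻¹⁰ J.

W ≈ -4.00×10⁻¹⁰ J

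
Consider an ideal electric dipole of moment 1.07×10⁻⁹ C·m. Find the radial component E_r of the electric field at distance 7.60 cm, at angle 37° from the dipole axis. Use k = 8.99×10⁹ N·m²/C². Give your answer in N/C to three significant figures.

E_r ≈ 3.50×10⁴ N/C

For a dipole, E_r = (2kp cosθ)/r³.
kp/r³ = (8.99×10⁹)(1.07×10⁻⁹)/(0.0760)³ = 2.191×10⁴ N/C.
E_r = 2·2.191×10⁴·cos37° = 3.500×10⁴ N/C.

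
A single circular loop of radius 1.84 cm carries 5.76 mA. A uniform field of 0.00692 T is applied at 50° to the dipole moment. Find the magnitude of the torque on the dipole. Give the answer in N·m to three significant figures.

Magnetic moment m = IA = Iπa² = (0.00576)·π·(0.0184)² = 6.126×10⁻⁶ A·m².
Torque on a magnetic dipole: τ = mB sinθ.
τ = (6.126×10⁻⁶)(0.00692)·sin50° = 3.247×10⁻⁸ N·m.

τ ≈ 3.25×10⁻⁸ N·m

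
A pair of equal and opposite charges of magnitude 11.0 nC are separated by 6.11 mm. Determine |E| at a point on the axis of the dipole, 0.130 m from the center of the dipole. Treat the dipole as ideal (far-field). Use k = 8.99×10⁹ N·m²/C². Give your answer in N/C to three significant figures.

Dipole moment p = qd = (1.10×10⁻⁸ C)(0.00611 m) = 6.721×10⁻¹¹ C·m.
On the dipole axis E = 2kp/r³.
E = 2·(8.99×10⁹)(6.721×10⁻¹¹) / (0.130)³ = 550.0 N/C.

E ≈ 550 N/C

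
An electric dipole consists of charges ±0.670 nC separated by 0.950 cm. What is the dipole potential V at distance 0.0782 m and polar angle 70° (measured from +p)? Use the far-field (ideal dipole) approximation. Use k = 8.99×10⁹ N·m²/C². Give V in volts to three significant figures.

V ≈ 3.20 V

Dipole moment p = qd = (6.70×10⁻¹⁰ C)(0.00950 m) = 6.365×10⁻¹² C·m.
The dipole potential is V = kp cosθ / r².
V = (8.99×10⁹)(6.365×10⁻¹²)·cos70° / (0.0782)² = 3.200 V.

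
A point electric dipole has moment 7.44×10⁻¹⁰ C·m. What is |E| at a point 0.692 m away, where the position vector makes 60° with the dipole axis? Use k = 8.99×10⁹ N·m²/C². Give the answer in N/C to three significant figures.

At angle θ the dipole field magnitude is E = (kp/r³)·√(1 + 3cos²θ).
kp/r³ = (8.99×10⁹)(7.44×10⁻¹⁰) / (0.692)³ = 20.18 N/C.
√(1 + 3cos²60°) = √(1 + 3·0.2500) = √1.7500 ≈ 1.3229.
E ≈ 20.18 × 1.323 = 26.70 N/C.

E ≈ 26.7 N/C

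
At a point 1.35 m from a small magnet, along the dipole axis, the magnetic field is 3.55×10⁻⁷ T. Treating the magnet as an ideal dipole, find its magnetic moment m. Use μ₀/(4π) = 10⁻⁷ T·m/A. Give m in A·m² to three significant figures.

On axis B = (μ₀/4π)·2m/r³, so m = Br³·4π/(μ₀·2).
m = (3.55×10⁻⁷)·(1.35)³ / (2·10⁻⁷) = 4.367 A·m².

m ≈ 4.37 A·m²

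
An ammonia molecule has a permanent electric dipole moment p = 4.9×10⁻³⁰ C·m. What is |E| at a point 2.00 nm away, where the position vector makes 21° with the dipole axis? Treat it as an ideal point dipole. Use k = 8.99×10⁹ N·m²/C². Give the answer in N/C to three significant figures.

At angle θ the dipole field magnitude is E = (kp/r³)·√(1 + 3cos²θ).
kp/r³ = (8.99×10⁹)(4.90×10⁻³⁰) / (2.00×10⁻⁹)³ = 5.506×10⁶ N/C.
√(1 + 3cos²21°) = √(1 + 3·0.8716) = √3.6147 ≈ 1.9012.
E ≈ 5.506×10⁶ × 1.901 = 1.047×10⁷ N/C.

E ≈ 1.05×10⁷ N/C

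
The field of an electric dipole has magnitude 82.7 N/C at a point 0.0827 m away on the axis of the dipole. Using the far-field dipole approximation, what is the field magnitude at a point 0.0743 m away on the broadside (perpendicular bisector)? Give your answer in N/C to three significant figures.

Dipole fields scale as 1/r³ in the far field.
The axial field is twice the equatorial field at the same r, so the geometry factor is 1/2.
E₂ = E₁ · (1/2) · (r₁/r₂)³ = 82.7 · 0.5 · (0.0827/0.0743)³.
(r₁/r₂)³ = (1.113)³ = 1.379.
E₂ ≈ 57.02 N/C.

E ≈ 57.0 N/C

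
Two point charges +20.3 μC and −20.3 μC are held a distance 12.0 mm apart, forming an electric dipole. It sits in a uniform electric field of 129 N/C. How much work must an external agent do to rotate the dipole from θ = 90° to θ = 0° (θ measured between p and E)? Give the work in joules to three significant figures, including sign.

W ≈ -3.14×10⁻⁵ J

Dipole moment p = qd = (2.03×10⁻⁵ C)(0.0120 m) = 2.436×10⁻⁷ C·m.
W_ext = ΔU = U(θ₂) − U(θ₁) = −pE cosθ₂ − (−pE cosθ₁) = pE(cosθ₁ − cosθ₂).
W = (2.436×10⁻⁷)(129)·(cos90° − cos0°) = (3.142×10⁻⁵)·(-1.0000) = -3.142×10⁻⁵ J.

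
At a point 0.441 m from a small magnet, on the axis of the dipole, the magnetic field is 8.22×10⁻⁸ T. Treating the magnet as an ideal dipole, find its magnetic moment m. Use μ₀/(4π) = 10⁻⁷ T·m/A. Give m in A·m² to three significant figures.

On axis B = (μ₀/4π)·2m/r³, so m = Br³·4π/(μ₀·2).
m = (8.22×10⁻⁸)·(0.441)³ / (2·10⁻⁷) = 0.03525 A·m².

m ≈ 0.0352 A·m²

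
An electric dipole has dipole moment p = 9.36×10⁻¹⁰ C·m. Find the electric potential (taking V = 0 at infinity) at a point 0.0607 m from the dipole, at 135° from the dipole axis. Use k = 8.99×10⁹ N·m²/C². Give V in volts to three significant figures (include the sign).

The dipole potential is V = kp cosθ / r².
V = (8.99×10⁹)(9.36×10⁻¹⁰)·cos135° / (0.0607)² = -1615 V.

V ≈ -1610 V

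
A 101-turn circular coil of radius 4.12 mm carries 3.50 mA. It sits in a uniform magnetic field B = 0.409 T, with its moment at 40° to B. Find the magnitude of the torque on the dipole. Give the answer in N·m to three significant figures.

τ ≈ 4.96×10⁻⁶ N·m

m = NIA = NIπa² = 101·(0.00350)·π·(0.00412)² = 1.885×10⁻⁵ A·m².
Torque on a magnetic dipole: τ = mB sinθ.
τ = (1.885×10⁻⁵)(0.409)·sin40° = 4.956×10⁻⁶ N·m.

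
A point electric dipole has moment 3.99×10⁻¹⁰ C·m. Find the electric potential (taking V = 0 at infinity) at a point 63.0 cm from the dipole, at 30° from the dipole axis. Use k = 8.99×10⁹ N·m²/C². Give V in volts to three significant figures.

The dipole potential is V = kp cosθ / r².
V = (8.99×10⁹)(3.99×10⁻¹⁰)·cos30° / (0.630)² = 7.827 V.

V ≈ 7.83 V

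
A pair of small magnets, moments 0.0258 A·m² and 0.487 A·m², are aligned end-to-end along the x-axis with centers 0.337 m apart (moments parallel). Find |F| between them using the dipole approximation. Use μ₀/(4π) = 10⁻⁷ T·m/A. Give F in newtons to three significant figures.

F ≈ 5.84×10⁻⁷ N

On-axis B of dipole 1: B = (μ₀/4π)·2m₁/r³. Force on dipole 2: F = m₂·dB/dr.
dB/dr = −(μ₀/4π)·6m₁/r⁴, so |F| = (μ₀/4π)·6m₁m₂/r⁴.
F = 6(10⁻⁷)(0.0258)(0.487)/(0.337)⁴ = 5.845×10⁻⁷ N.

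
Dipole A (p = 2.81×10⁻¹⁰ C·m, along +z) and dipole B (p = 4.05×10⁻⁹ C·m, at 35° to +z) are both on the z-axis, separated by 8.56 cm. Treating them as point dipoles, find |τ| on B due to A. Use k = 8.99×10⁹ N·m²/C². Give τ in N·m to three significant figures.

τ ≈ 1.87×10⁻⁵ N·m

The second dipole sits on the axis of the first, so the field there is axial: E₁ = 2kp₁/r³ along +z.
E₁ = 2(8.99×10⁹)(2.81×10⁻¹⁰)/(0.0856)³ = 8055 N/C.
Torque on the second dipole: τ = p₂ E₁ sinθ.
τ = (4.05×10⁻⁹)(8055)·sin35° = 1.871×10⁻⁵ N·m.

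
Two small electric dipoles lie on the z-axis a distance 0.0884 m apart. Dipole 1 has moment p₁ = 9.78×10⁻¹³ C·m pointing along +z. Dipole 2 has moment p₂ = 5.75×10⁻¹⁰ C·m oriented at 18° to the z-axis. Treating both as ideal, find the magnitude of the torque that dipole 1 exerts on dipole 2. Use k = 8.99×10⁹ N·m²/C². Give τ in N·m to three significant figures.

The second dipole sits on the axis of the first, so the field there is axial: E₁ = 2kp₁/r³ along +z.
E₁ = 2(8.99×10⁹)(9.78×10⁻¹³)/(0.0884)³ = 25.45 N/C.
Torque on the second dipole: τ = p₂ E₁ sinθ.
τ = (5.75×10⁻¹⁰)(25.45)·sin18° = 4.523×10⁻⁹ N·m.

τ ≈ 4.52×10⁻⁹ N·m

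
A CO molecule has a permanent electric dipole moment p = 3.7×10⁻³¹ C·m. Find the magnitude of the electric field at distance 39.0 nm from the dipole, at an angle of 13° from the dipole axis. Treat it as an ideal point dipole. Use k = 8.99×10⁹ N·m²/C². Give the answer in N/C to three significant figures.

At angle θ the dipole field magnitude is E = (kp/r³)·√(1 + 3cos²θ).
kp/r³ = (8.99×10⁹)(3.70×10⁻³¹) / (3.90×10⁻⁸)³ = 56.07 N/C.
√(1 + 3cos²13°) = √(1 + 3·0.9494) = √3.8482 ≈ 1.9617.
E ≈ 56.07 × 1.962 = 110.0 N/C.

E ≈ 110 N/C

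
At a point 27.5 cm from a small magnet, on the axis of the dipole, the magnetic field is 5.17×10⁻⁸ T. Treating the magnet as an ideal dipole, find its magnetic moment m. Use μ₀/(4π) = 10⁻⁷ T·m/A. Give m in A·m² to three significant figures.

m ≈ 0.00538 A·m²

On axis B = (μ₀/4π)·2m/r³, so m = Br³·4π/(μ₀·2).
m = (5.17×10⁻⁸)·(0.275)³ / (2·10⁻⁷) = 0.005376 A·m².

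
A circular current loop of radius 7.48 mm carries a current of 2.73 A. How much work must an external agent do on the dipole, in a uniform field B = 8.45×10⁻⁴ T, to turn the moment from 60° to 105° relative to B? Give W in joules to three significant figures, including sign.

W ≈ 3.08×10⁻⁷ J

Magnetic moment m = IA = Iπa² = (2.73)·π·(0.00748)² = 4.799×10⁻⁴ A·m².
W_ext = ΔU = −mB cosθ₂ + mB cosθ₁ = mB(cosθ₁ − cosθ₂).
W = (4.799×10⁻⁴)(8.45×10⁻⁴)·(cos60° − cos105°) = (4.055×10⁻⁷)·(+0.7588) = 3.077×10⁻⁷ J.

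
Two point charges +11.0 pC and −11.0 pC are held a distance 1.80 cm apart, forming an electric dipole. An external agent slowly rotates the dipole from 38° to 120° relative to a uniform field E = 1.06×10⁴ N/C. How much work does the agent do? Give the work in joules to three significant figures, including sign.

W ≈ 2.70×10⁻⁹ J

Dipole moment p = qd = (1.10×10⁻¹¹ C)(0.0180 m) = 1.98×10⁻¹³ C·m.
W_ext = ΔU = U(θ₂) − U(θ₁) = −pE cosθ₂ − (−pE cosθ₁) = pE(cosθ₁ − cosθ₂).
W = (1.98×10⁻¹³)(1.06×10⁴)·(cos38° − cos120°) = (2.099×10⁻⁹)·(+1.2880) = 2.703×10⁻⁹ J.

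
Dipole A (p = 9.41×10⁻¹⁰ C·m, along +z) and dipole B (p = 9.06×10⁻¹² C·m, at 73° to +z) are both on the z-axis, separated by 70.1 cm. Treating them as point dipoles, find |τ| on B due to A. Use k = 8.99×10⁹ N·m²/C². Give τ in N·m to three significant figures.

The second dipole sits on the axis of the first, so the field there is axial: E₁ = 2kp₁/r³ along +z.
E₁ = 2(8.99×10⁹)(9.41×10⁻¹⁰)/(0.701)³ = 49.12 N/C.
Torque on the second dipole: τ = p₂ E₁ sinθ.
τ = (9.06×10⁻¹²)(49.12)·sin73° = 4.255×10⁻¹⁰ N·m.

τ ≈ 4.26×10⁻¹⁰ N·m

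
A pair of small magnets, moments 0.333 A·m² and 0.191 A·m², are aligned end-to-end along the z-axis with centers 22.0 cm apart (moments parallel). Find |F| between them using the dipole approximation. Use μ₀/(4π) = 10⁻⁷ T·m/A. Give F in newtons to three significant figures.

On-axis B of dipole 1: B = (μ₀/4π)·2m₁/r³. Force on dipole 2: F = m₂·dB/dr.
dB/dr = −(μ₀/4π)·6m₁/r⁴, so |F| = (μ₀/4π)·6m₁m₂/r⁴.
F = 6(10⁻⁷)(0.333)(0.191)/(0.220)⁴ = 1.629×10⁻⁵ N.

F ≈ 1.63×10⁻⁵ N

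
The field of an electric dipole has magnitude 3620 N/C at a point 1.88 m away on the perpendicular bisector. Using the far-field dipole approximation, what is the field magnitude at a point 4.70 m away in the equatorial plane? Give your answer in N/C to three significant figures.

Dipole fields scale as 1/r³ in the far field; the geometry is the same at both points.
E₂ = E₁ · (r₁/r₂)³ = 3620 · (1.88/4.70)³.
(r₁/r₂)³ = (0.4)³ = 0.064.
E₂ ≈ 231.7 N/C.

E ≈ 232 N/C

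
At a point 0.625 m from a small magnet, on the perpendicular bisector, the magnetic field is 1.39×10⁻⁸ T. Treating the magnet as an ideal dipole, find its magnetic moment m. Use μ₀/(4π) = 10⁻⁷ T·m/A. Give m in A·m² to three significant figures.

m ≈ 0.0339 A·m²

In the equatorial plane B = (μ₀/4π)·m/r³, so m = Br³·4π/(μ₀).
m = (1.39×10⁻⁸)·(0.625)³ / (10⁻⁷) = 0.03394 A·m².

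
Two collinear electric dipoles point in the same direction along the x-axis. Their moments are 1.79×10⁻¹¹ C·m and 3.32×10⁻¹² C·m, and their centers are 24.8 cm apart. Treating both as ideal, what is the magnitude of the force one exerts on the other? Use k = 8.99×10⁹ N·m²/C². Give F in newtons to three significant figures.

On-axis field of dipole 1 at distance r: E = 2kp₁/r³. Force on dipole 2 is F = p₂·dE/dr (gradient along axis).
dE/dr = −6kp₁/r⁴, so |F| = 6kp₁p₂/r⁴ (attractive for aligned moments).
F = 6(8.99×10⁹)(1.79×10⁻¹¹)(3.32×10⁻¹²)/(0.248)⁴ = 8.474×10⁻¹⁰ N.

F ≈ 8.47×10⁻¹⁰ N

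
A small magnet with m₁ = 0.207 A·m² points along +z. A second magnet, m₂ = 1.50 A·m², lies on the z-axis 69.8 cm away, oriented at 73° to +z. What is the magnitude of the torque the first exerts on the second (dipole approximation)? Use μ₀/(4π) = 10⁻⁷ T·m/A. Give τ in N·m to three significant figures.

Dipole B is on the axis of dipole A, so B₁ there is axial: B₁ = (μ₀/4π)·2m₁/r³ along +z.
B₁ = 2(10⁻⁷)(0.207)/(0.698)³ = 1.217×10⁻⁷ T.
τ = m₂ B₁ sinθ.
τ = (1.50)(1.217×10⁻⁷)·sin73° = 1.746×10⁻⁷ N·m.

τ ≈ 1.75×10⁻⁷ N·m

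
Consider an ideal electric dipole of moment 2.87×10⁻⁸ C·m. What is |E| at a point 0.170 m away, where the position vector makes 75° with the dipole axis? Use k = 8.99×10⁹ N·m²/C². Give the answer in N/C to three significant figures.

At angle θ the dipole field magnitude is E = (kp/r³)·√(1 + 3cos²θ).
kp/r³ = (8.99×10⁹)(2.87×10⁻⁸) / (0.170)³ = 5.252×10⁴ N/C.
√(1 + 3cos²75°) = √(1 + 3·0.0670) = √1.2010 ≈ 1.0959.
E ≈ 5.252×10⁴ × 1.096 = 5.755×10⁴ N/C.

E ≈ 5.76×10⁴ N/C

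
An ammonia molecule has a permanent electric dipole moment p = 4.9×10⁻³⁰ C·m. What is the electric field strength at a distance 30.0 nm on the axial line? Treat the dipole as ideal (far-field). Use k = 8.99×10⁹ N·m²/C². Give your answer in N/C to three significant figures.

E ≈ 3260 N/C

On the dipole axis E = 2kp/r³.
E = 2·(8.99×10⁹)(4.90×10⁻³⁰) / (3.00×10⁻⁸)³ = 3263 N/C.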